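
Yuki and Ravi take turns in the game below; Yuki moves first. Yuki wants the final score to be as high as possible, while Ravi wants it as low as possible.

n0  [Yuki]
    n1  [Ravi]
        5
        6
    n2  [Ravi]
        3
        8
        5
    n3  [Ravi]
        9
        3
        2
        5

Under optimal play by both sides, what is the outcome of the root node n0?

n1 (Ravi): min(5, 6) = 5
n2 (Ravi): min(3, 8, 5) = 3
n3 (Ravi): min(9, 3, 2, 5) = 2
n0 (Yuki): max(5, 3, 2) = 5

5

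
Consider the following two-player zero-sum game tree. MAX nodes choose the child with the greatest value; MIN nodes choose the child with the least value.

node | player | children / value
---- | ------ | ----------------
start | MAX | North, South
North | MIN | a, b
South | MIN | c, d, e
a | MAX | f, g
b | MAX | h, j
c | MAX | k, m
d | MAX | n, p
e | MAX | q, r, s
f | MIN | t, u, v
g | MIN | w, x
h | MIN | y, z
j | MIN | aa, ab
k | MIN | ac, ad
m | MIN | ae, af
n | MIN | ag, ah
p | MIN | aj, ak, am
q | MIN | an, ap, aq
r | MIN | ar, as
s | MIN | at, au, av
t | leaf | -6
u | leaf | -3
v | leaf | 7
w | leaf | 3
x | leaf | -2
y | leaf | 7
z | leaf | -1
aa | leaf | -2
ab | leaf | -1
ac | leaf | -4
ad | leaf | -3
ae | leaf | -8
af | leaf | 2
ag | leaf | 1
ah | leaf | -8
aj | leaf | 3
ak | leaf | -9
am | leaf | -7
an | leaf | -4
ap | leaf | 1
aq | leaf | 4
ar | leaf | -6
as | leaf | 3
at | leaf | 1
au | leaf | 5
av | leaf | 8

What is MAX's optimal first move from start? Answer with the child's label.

North

f (MIN): min(-6, -3, 7) = -6
g (MIN): min(3, -2) = -2
a (MAX): max(-6, -2) = -2
h (MIN): min(7, -1) = -1
j (MIN): min(-2, -1) = -2
b (MAX): max(-1, -2) = -1
North (MIN): min(-2, -1) = -2
k (MIN): min(-4, -3) = -4
m (MIN): min(-8, 2) = -8
c (MAX): max(-4, -8) = -4
n (MIN): min(1, -8) = -8
p (MIN): min(3, -9, -7) = -9
d (MAX): max(-8, -9) = -8
q (MIN): min(-4, 1, 4) = -4
r (MIN): min(-6, 3) = -6
s (MIN): min(1, 5, 8) = 1
e (MAX): max(-4, -6, 1) = 1
South (MIN): min(-4, -8, 1) = -8
start (MAX): max(-2, -8) = -2
MAX at start wants the highest of {North=-2, South=-8}, so chooses North.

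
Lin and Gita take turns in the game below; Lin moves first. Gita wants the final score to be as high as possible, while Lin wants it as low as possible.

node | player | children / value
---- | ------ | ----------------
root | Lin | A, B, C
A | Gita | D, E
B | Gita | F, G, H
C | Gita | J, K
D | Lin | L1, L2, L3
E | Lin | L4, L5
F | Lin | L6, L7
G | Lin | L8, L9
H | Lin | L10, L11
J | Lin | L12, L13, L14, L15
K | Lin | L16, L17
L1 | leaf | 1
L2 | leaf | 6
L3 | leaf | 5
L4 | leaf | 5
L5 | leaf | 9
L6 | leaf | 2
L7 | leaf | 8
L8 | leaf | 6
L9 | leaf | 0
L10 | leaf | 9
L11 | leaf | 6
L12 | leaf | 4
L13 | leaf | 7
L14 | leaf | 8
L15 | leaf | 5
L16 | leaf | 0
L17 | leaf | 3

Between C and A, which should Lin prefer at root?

J (Lin): min(4, 7, 8, 5) = 4
K (Lin): min(0, 3) = 0
C (Gita): max(4, 0) = 4
D (Lin): min(1, 6, 5) = 1
E (Lin): min(5, 9) = 5
A (Gita): max(1, 5) = 5
Lin prefers the lower value; C=4, A=5. C is better since 4 < 5.

C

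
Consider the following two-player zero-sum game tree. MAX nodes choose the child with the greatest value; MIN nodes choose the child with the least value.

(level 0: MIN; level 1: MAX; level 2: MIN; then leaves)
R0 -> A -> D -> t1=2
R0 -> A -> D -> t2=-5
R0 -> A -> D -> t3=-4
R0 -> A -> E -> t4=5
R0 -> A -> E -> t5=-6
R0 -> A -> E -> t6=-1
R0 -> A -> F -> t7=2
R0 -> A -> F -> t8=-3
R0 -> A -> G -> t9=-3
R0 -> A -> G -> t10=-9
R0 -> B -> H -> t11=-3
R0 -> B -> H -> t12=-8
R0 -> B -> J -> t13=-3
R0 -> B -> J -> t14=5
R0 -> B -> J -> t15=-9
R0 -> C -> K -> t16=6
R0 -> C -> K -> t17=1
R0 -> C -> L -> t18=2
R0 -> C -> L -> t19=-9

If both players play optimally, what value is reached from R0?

-8

D (MIN): min(2, -5, -4) = -5
E (MIN): min(5, -6, -1) = -6
F (MIN): min(2, -3) = -3
G (MIN): min(-3, -9) = -9
A (MAX): max(-5, -6, -3, -9) = -3
H (MIN): min(-3, -8) = -8
J (MIN): min(-3, 5, -9) = -9
B (MAX): max(-8, -9) = -8
K (MIN): min(6, 1) = 1
L (MIN): min(2, -9) = -9
C (MAX): max(1, -9) = 1
R0 (MIN): min(-3, -8, 1) = -8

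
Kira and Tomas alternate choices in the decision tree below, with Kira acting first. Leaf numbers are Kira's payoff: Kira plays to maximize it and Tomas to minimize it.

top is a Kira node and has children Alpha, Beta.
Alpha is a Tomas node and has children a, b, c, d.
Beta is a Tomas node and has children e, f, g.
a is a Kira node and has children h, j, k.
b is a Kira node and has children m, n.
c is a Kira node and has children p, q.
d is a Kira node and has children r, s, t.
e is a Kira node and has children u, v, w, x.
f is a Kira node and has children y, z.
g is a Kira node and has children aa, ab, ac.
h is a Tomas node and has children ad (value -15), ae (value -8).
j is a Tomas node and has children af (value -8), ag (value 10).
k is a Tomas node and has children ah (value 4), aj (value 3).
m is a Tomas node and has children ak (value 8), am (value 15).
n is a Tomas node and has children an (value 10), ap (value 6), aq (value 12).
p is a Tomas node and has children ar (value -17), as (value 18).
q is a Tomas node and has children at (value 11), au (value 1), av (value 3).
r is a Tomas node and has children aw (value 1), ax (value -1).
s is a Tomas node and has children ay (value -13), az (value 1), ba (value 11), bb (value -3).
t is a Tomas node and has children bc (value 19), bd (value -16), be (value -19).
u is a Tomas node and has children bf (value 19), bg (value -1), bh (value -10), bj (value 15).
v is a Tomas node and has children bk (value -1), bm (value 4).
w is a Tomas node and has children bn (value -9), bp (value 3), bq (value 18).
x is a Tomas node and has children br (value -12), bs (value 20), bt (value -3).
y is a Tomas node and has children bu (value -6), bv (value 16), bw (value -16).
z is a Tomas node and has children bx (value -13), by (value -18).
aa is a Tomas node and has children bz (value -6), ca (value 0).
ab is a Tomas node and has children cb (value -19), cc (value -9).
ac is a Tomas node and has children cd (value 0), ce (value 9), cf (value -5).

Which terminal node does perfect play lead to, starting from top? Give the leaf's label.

ax

h (Tomas): min(-15, -8) = -15
j (Tomas): min(-8, 10) = -8
k (Tomas): min(4, 3) = 3
a (Kira): max(-15, -8, 3) = 3
m (Tomas): min(8, 15) = 8
n (Tomas): min(10, 6, 12) = 6
b (Kira): max(8, 6) = 8
p (Tomas): min(-17, 18) = -17
q (Tomas): min(11, 1, 3) = 1
c (Kira): max(-17, 1) = 1
r (Tomas): min(1, -1) = -1
s (Tomas): min(-13, 1, 11, -3) = -13
t (Tomas): min(19, -16, -19) = -19
d (Kira): max(-1, -13, -19) = -1
Alpha (Tomas): min(3, 8, 1, -1) = -1
u (Tomas): min(19, -1, -10, 15) = -10
v (Tomas): min(-1, 4) = -1
w (Tomas): min(-9, 3, 18) = -9
x (Tomas): min(-12, 20, -3) = -12
e (Kira): max(-10, -1, -9, -12) = -1
y (Tomas): min(-6, 16, -16) = -16
z (Tomas): min(-13, -18) = -18
f (Kira): max(-16, -18) = -16
aa (Tomas): min(-6, 0) = -6
ab (Tomas): min(-19, -9) = -19
ac (Tomas): min(0, 9, -5) = -5
g (Kira): max(-6, -19, -5) = -5
Beta (Tomas): min(-1, -16, -5) = -16
top (Kira): max(-1, -16) = -1
At top, Kira picks Alpha (highest: -1).
At Alpha, Tomas picks d (lowest: -1).
At d, Kira picks r (highest: -1).
At r, Tomas picks ax (lowest: -1).
Terminal value -1.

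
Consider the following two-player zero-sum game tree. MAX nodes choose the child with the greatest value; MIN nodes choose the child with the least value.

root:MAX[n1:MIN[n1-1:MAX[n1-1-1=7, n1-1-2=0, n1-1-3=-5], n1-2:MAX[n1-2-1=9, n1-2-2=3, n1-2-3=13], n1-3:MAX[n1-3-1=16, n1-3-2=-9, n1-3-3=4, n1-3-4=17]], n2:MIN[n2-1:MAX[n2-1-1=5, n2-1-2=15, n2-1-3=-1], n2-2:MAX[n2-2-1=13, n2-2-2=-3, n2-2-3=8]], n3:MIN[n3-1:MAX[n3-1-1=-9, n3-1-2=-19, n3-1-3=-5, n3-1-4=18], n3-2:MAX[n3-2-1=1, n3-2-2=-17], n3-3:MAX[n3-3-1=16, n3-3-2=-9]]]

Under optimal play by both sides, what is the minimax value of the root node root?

n1-1 (MAX): max(7, 0, -5) = 7
n1-2 (MAX): max(9, 3, 13) = 13
n1-3 (MAX): max(16, -9, 4, 17) = 17
n1 (MIN): min(7, 13, 17) = 7
n2-1 (MAX): max(5, 15, -1) = 15
n2-2 (MAX): max(13, -3, 8) = 13
n2 (MIN): min(15, 13) = 13
n3-1 (MAX): max(-9, -19, -5, 18) = 18
n3-2 (MAX): max(1, -17) = 1
n3-3 (MAX): max(16, -9) = 16
n3 (MIN): min(18, 1, 16) = 1
root (MAX): max(7, 13, 1) = 13

13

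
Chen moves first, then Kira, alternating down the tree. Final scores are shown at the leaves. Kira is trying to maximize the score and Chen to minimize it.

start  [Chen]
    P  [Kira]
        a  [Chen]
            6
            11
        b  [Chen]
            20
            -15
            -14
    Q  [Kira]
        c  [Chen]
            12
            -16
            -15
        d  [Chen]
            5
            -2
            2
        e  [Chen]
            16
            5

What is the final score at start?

5

a (Chen): min(6, 11) = 6
b (Chen): min(20, -15, -14) = -15
P (Kira): max(6, -15) = 6
c (Chen): min(12, -16, -15) = -16
d (Chen): min(5, -2, 2) = -2
e (Chen): min(16, 5) = 5
Q (Kira): max(-16, -2, 5) = 5
start (Chen): min(6, 5) = 5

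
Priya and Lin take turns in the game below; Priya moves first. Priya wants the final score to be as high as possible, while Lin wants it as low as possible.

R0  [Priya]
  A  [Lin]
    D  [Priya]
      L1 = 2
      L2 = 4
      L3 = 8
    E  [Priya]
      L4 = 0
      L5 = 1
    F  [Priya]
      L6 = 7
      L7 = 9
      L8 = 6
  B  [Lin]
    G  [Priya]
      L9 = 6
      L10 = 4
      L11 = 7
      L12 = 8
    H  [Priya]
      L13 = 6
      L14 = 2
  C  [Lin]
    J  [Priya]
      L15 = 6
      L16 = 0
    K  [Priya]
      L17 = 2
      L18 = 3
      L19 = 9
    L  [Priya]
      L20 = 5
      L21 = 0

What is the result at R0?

6

D (Priya): max(2, 4, 8) = 8
E (Priya): max(0, 1) = 1
F (Priya): max(7, 9, 6) = 9
A (Lin): min(8, 1, 9) = 1
G (Priya): max(6, 4, 7, 8) = 8
H (Priya): max(6, 2) = 6
B (Lin): min(8, 6) = 6
J (Priya): max(6, 0) = 6
K (Priya): max(2, 3, 9) = 9
L (Priya): max(5, 0) = 5
C (Lin): min(6, 9, 5) = 5
R0 (Priya): max(1, 6, 5) = 6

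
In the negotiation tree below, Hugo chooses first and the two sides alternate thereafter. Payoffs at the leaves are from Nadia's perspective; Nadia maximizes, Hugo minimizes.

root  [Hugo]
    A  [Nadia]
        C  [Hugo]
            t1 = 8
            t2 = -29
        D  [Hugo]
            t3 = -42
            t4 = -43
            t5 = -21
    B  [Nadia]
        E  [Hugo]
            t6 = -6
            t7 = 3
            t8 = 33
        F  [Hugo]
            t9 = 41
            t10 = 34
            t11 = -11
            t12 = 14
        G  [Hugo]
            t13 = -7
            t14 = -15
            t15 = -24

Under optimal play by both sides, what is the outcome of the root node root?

C (Hugo): min(8, -29) = -29
D (Hugo): min(-42, -43, -21) = -43
A (Nadia): max(-29, -43) = -29
E (Hugo): min(-6, 3, 33) = -6
F (Hugo): min(41, 34, -11, 14) = -11
G (Hugo): min(-7, -15, -24) = -24
B (Nadia): max(-6, -11, -24) = -6
root (Hugo): min(-29, -6) = -29

-29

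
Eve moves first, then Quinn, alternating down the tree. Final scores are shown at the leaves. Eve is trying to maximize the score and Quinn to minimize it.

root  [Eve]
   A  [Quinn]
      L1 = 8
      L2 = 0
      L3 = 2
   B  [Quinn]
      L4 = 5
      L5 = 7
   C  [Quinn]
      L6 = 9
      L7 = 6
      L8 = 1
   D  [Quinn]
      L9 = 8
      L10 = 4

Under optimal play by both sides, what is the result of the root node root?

5

A (Quinn): min(8, 0, 2) = 0
B (Quinn): min(5, 7) = 5
C (Quinn): min(9, 6, 1) = 1
D (Quinn): min(8, 4) = 4
root (Eve): max(0, 5, 1, 4) = 5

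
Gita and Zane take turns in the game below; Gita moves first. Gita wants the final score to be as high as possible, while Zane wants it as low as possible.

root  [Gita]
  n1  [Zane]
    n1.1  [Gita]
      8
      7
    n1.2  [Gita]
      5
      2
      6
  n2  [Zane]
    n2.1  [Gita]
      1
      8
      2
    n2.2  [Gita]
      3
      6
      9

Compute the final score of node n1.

6

n1.1 (Gita): max(8, 7) = 8
n1.2 (Gita): max(5, 2, 6) = 6
n1 (Zane): min(8, 6) = 6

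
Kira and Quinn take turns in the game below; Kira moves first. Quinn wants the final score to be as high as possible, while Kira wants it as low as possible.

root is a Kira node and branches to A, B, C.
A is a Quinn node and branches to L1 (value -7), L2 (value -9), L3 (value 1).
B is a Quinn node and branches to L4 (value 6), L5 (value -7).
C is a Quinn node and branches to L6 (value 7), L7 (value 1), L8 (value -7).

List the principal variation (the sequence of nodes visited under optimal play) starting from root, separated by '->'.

root -> A -> L3

A (Quinn): max(-7, -9, 1) = 1
B (Quinn): max(6, -7) = 6
C (Quinn): max(7, 1, -7) = 7
root (Kira): min(1, 6, 7) = 1
At root, Kira picks A (lowest: 1).
At A, Quinn picks L3 (highest: 1).
Terminal value 1.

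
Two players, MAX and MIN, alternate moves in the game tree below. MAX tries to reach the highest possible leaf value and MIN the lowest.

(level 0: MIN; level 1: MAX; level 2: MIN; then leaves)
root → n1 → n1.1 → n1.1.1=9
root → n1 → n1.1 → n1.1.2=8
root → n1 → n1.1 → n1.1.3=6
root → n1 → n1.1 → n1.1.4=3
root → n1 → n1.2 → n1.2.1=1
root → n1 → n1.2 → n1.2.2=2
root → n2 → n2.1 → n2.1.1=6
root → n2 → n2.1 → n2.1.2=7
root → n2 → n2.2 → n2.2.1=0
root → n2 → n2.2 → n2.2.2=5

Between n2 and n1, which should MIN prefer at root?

n2.1 (MIN): min(6, 7) = 6
n2.2 (MIN): min(0, 5) = 0
n2 (MAX): max(6, 0) = 6
n1.1 (MIN): min(9, 8, 6, 3) = 3
n1.2 (MIN): min(1, 2) = 1
n1 (MAX): max(3, 1) = 3
MIN prefers the lower value; n2=6, n1=3. n1 is better since 3 < 6.

n1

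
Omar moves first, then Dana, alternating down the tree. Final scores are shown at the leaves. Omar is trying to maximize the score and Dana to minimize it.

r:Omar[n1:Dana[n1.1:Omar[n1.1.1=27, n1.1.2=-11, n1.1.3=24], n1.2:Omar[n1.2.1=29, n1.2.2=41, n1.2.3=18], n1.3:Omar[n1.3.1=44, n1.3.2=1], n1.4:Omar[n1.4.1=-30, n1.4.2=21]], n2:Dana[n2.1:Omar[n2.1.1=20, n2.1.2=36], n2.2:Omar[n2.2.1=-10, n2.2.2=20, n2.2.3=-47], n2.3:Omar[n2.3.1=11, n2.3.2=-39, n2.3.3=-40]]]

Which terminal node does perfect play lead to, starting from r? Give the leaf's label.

n1.1 (Omar): max(27, -11, 24) = 27
n1.2 (Omar): max(29, 41, 18) = 41
n1.3 (Omar): max(44, 1) = 44
n1.4 (Omar): max(-30, 21) = 21
n1 (Dana): min(27, 41, 44, 21) = 21
n2.1 (Omar): max(20, 36) = 36
n2.2 (Omar): max(-10, 20, -47) = 20
n2.3 (Omar): max(11, -39, -40) = 11
n2 (Dana): min(36, 20, 11) = 11
r (Omar): max(21, 11) = 21
At r, Omar picks n1 (highest: 21).
At n1, Dana picks n1.4 (lowest: 21).
At n1.4, Omar picks n1.4.2 (highest: 21).
Terminal value 21.

n1.4.2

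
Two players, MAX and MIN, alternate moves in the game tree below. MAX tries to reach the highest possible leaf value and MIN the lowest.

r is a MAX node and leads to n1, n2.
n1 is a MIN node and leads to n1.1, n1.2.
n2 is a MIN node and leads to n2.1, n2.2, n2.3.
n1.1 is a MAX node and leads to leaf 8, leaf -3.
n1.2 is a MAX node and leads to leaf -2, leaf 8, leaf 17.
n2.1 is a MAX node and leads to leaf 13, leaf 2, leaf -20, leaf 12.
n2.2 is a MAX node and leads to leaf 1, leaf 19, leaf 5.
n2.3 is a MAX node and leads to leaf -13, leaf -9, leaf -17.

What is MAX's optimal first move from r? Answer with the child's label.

n1.1 (MAX): max(8, -3) = 8
n1.2 (MAX): max(-2, 8, 17) = 17
n1 (MIN): min(8, 17) = 8
n2.1 (MAX): max(13, 2, -20, 12) = 13
n2.2 (MAX): max(1, 19, 5) = 19
n2.3 (MAX): max(-13, -9, -17) = -9
n2 (MIN): min(13, 19, -9) = -9
r (MAX): max(8, -9) = 8
MAX at r wants the highest of {n1=8, n2=-9}, so chooses n1.

n1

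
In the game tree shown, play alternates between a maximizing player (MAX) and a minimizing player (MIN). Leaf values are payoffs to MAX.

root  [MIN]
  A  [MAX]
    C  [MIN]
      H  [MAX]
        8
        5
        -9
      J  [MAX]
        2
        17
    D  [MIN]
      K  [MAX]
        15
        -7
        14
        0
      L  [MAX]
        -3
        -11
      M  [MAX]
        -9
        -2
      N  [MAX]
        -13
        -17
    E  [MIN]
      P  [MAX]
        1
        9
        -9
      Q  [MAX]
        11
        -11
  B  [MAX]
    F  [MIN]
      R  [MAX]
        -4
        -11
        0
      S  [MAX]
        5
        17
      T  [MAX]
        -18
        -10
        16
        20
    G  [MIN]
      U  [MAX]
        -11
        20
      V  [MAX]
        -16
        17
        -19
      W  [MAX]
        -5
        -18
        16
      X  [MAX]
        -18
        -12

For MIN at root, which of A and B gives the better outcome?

B

H (MAX): max(8, 5, -9) = 8
J (MAX): max(2, 17) = 17
C (MIN): min(8, 17) = 8
K (MAX): max(15, -7, 14, 0) = 15
L (MAX): max(-3, -11) = -3
M (MAX): max(-9, -2) = -2
N (MAX): max(-13, -17) = -13
D (MIN): min(15, -3, -2, -13) = -13
P (MAX): max(1, 9, -9) = 9
Q (MAX): max(11, -11) = 11
E (MIN): min(9, 11) = 9
A (MAX): max(8, -13, 9) = 9
R (MAX): max(-4, -11, 0) = 0
S (MAX): max(5, 17) = 17
T (MAX): max(-18, -10, 16, 20) = 20
F (MIN): min(0, 17, 20) = 0
U (MAX): max(-11, 20) = 20
V (MAX): max(-16, 17, -19) = 17
W (MAX): max(-5, -18, 16) = 16
X (MAX): max(-18, -12) = -12
G (MIN): min(20, 17, 16, -12) = -12
B (MAX): max(0, -12) = 0
MIN prefers the lower value; A=9, B=0. B is better since 0 < 9.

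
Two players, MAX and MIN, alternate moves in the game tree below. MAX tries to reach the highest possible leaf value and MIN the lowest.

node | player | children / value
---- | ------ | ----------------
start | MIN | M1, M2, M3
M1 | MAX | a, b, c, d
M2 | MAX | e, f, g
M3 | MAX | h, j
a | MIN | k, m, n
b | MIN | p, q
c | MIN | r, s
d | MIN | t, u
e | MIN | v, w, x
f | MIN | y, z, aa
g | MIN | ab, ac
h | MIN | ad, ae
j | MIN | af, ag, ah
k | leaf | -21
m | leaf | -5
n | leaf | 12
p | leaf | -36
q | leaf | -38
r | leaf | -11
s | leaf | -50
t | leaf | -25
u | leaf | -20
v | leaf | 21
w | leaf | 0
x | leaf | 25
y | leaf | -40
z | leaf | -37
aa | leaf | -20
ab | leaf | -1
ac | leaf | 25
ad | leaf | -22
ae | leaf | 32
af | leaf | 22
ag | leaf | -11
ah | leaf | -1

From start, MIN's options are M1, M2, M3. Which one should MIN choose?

a (MIN): min(-21, -5, 12) = -21
b (MIN): min(-36, -38) = -38
c (MIN): min(-11, -50) = -50
d (MIN): min(-25, -20) = -25
M1 (MAX): max(-21, -38, -50, -25) = -21
e (MIN): min(21, 0, 25) = 0
f (MIN): min(-40, -37, -20) = -40
g (MIN): min(-1, 25) = -1
M2 (MAX): max(0, -40, -1) = 0
h (MIN): min(-22, 32) = -22
j (MIN): min(22, -11, -1) = -11
M3 (MAX): max(-22, -11) = -11
start (MIN): min(-21, 0, -11) = -21
MIN at start wants the lowest of {M1=-21, M2=0, M3=-11}, so chooses M1.

M1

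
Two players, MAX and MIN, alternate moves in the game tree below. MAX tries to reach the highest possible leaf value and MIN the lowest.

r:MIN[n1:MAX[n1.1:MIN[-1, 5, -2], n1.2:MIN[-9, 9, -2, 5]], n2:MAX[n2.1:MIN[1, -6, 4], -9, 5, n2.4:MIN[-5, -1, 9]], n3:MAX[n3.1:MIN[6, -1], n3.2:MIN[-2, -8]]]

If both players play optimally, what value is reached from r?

n1.1 (MIN): min(-1, 5, -2) = -2
n1.2 (MIN): min(-9, 9, -2, 5) = -9
n1 (MAX): max(-2, -9) = -2
n2.1 (MIN): min(1, -6, 4) = -6
n2.4 (MIN): min(-5, -1, 9) = -5
n2 (MAX): max(-6, -9, 5, -5) = 5
n3.1 (MIN): min(6, -1) = -1
n3.2 (MIN): min(-2, -8) = -8
n3 (MAX): max(-1, -8) = -1
r (MIN): min(-2, 5, -1) = -2

-2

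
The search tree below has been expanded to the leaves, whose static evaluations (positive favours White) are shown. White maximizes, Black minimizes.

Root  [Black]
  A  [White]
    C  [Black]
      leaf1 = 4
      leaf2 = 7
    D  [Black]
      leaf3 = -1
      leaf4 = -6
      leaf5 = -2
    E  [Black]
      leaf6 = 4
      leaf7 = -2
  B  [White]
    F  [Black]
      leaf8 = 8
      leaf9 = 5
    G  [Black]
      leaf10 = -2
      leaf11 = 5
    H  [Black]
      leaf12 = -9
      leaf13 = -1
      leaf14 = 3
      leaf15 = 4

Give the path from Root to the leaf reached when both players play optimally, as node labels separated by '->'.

C (Black): min(4, 7) = 4
D (Black): min(-1, -6, -2) = -6
E (Black): min(4, -2) = -2
A (White): max(4, -6, -2) = 4
F (Black): min(8, 5) = 5
G (Black): min(-2, 5) = -2
H (Black): min(-9, -1, 3, 4) = -9
B (White): max(5, -2, -9) = 5
Root (Black): min(4, 5) = 4
At Root, Black picks A (lowest: 4).
At A, White picks C (highest: 4).
At C, Black picks leaf1 (lowest: 4).
Terminal value 4.

Root -> A -> C -> leaf1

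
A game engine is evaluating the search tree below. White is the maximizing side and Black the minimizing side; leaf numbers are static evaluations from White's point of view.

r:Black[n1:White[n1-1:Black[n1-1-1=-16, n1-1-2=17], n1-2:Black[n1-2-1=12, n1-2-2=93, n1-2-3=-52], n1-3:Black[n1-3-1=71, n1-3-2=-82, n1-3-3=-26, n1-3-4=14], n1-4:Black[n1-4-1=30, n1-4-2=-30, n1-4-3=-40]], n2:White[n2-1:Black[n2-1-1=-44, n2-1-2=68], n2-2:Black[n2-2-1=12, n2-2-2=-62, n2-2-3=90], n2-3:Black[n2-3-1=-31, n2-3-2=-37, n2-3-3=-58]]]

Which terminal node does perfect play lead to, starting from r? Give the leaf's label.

n1-1 (Black): min(-16, 17) = -16
n1-2 (Black): min(12, 93, -52) = -52
n1-3 (Black): min(71, -82, -26, 14) = -82
n1-4 (Black): min(30, -30, -40) = -40
n1 (White): max(-16, -52, -82, -40) = -16
n2-1 (Black): min(-44, 68) = -44
n2-2 (Black): min(12, -62, 90) = -62
n2-3 (Black): min(-31, -37, -58) = -58
n2 (White): max(-44, -62, -58) = -44
r (Black): min(-16, -44) = -44
At r, Black picks n2 (lowest: -44).
At n2, White picks n2-1 (highest: -44).
At n2-1, Black picks n2-1-1 (lowest: -44).
Terminal value -44.

n2-1-1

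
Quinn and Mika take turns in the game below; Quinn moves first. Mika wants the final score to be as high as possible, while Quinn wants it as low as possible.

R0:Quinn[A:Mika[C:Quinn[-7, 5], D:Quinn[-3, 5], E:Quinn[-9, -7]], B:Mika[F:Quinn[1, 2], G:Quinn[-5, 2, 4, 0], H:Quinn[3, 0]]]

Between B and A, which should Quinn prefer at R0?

F (Quinn): min(1, 2) = 1
G (Quinn): min(-5, 2, 4, 0) = -5
H (Quinn): min(3, 0) = 0
B (Mika): max(1, -5, 0) = 1
C (Quinn): min(-7, 5) = -7
D (Quinn): min(-3, 5) = -3
E (Quinn): min(-9, -7) = -9
A (Mika): max(-7, -3, -9) = -3
Quinn prefers the lower value; B=1, A=-3. A is better since -3 < 1.

A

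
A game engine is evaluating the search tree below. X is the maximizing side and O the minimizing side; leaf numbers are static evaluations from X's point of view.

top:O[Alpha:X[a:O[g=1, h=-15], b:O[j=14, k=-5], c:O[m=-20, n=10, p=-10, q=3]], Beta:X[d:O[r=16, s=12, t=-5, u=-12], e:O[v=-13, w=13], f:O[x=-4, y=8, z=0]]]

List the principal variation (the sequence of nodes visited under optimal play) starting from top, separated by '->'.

top -> Alpha -> b -> k

a (O): min(1, -15) = -15
b (O): min(14, -5) = -5
c (O): min(-20, 10, -10, 3) = -20
Alpha (X): max(-15, -5, -20) = -5
d (O): min(16, 12, -5, -12) = -12
e (O): min(-13, 13) = -13
f (O): min(-4, 8, 0) = -4
Beta (X): max(-12, -13, -4) = -4
top (O): min(-5, -4) = -5
At top, O picks Alpha (lowest: -5).
At Alpha, X picks b (highest: -5).
At b, O picks k (lowest: -5).
Terminal value -5.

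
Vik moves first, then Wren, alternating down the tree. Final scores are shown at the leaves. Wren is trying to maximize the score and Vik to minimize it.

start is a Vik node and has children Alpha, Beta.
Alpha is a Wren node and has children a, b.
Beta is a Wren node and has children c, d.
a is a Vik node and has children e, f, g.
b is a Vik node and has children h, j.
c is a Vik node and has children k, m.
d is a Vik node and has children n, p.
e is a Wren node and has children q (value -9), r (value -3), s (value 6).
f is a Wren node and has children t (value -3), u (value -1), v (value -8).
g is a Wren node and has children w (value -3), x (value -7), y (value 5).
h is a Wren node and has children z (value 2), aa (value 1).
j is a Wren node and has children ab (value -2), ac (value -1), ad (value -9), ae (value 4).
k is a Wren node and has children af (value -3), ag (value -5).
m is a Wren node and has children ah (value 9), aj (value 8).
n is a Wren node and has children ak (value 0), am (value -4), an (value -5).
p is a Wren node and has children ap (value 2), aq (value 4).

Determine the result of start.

e (Wren): max(-9, -3, 6) = 6
f (Wren): max(-3, -1, -8) = -1
g (Wren): max(-3, -7, 5) = 5
a (Vik): min(6, -1, 5) = -1
h (Wren): max(2, 1) = 2
j (Wren): max(-2, -1, -9, 4) = 4
b (Vik): min(2, 4) = 2
Alpha (Wren): max(-1, 2) = 2
k (Wren): max(-3, -5) = -3
m (Wren): max(9, 8) = 9
c (Vik): min(-3, 9) = -3
n (Wren): max(0, -4, -5) = 0
p (Wren): max(2, 4) = 4
d (Vik): min(0, 4) = 0
Beta (Wren): max(-3, 0) = 0
start (Vik): min(2, 0) = 0

0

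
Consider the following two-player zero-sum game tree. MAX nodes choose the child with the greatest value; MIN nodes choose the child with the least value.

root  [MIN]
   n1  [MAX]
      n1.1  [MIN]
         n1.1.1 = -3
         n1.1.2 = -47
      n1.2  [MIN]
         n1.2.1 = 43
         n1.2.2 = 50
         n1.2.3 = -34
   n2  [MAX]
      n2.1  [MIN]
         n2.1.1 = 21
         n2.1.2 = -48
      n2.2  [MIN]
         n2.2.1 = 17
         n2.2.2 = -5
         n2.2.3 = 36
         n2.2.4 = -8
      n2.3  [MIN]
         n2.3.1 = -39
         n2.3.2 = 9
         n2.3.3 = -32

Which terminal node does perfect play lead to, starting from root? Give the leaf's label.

n1.1 (MIN): min(-3, -47) = -47
n1.2 (MIN): min(43, 50, -34) = -34
n1 (MAX): max(-47, -34) = -34
n2.1 (MIN): min(21, -48) = -48
n2.2 (MIN): min(17, -5, 36, -8) = -8
n2.3 (MIN): min(-39, 9, -32) = -39
n2 (MAX): max(-48, -8, -39) = -8
root (MIN): min(-34, -8) = -34
At root, MIN picks n1 (lowest: -34).
At n1, MAX picks n1.2 (highest: -34).
At n1.2, MIN picks n1.2.3 (lowest: -34).
Terminal value -34.

n1.2.3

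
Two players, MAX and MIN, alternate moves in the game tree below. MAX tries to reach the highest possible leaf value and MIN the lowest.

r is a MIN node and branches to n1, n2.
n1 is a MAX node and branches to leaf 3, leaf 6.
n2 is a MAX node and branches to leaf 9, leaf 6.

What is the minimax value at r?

6

n1 (MAX): max(3, 6) = 6
n2 (MAX): max(9, 6) = 9
r (MIN): min(6, 9) = 6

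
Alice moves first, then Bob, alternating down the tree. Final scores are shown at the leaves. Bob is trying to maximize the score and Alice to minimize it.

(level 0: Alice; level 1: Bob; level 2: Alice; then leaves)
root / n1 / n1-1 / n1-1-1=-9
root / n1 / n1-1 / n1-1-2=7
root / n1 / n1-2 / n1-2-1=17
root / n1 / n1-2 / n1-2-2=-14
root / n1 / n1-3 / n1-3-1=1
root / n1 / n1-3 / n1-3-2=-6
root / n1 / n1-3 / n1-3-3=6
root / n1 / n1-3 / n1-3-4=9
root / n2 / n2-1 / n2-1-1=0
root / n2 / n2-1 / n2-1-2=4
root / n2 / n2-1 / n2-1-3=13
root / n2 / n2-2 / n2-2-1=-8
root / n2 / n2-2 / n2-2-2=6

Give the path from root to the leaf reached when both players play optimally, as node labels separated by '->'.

root -> n1 -> n1-3 -> n1-3-2

n1-1 (Alice): min(-9, 7) = -9
n1-2 (Alice): min(17, -14) = -14
n1-3 (Alice): min(1, -6, 6, 9) = -6
n1 (Bob): max(-9, -14, -6) = -6
n2-1 (Alice): min(0, 4, 13) = 0
n2-2 (Alice): min(-8, 6) = -8
n2 (Bob): max(0, -8) = 0
root (Alice): min(-6, 0) = -6
At root, Alice picks n1 (lowest: -6).
At n1, Bob picks n1-3 (highest: -6).
At n1-3, Alice picks n1-3-2 (lowest: -6).
Terminal value -6.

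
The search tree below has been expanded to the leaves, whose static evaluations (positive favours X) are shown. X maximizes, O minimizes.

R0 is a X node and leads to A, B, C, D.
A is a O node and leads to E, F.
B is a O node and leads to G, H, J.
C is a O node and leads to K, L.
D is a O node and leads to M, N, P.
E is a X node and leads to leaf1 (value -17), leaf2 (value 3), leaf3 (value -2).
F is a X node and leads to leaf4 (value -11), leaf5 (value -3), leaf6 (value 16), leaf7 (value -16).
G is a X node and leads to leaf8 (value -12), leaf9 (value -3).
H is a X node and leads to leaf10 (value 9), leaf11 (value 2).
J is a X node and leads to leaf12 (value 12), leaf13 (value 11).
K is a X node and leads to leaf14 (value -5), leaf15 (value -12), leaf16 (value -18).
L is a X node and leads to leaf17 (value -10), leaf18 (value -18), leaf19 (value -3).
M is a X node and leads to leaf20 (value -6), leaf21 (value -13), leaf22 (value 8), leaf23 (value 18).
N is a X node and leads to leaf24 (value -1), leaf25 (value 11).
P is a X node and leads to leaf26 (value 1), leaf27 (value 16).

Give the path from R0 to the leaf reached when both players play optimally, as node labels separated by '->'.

R0 -> D -> N -> leaf25

E (X): max(-17, 3, -2) = 3
F (X): max(-11, -3, 16, -16) = 16
A (O): min(3, 16) = 3
G (X): max(-12, -3) = -3
H (X): max(9, 2) = 9
J (X): max(12, 11) = 12
B (O): min(-3, 9, 12) = -3
K (X): max(-5, -12, -18) = -5
L (X): max(-10, -18, -3) = -3
C (O): min(-5, -3) = -5
M (X): max(-6, -13, 8, 18) = 18
N (X): max(-1, 11) = 11
P (X): max(1, 16) = 16
D (O): min(18, 11, 16) = 11
R0 (X): max(3, -3, -5, 11) = 11
At R0, X picks D (highest: 11).
At D, O picks N (lowest: 11).
At N, X picks leaf25 (highest: 11).
Terminal value 11.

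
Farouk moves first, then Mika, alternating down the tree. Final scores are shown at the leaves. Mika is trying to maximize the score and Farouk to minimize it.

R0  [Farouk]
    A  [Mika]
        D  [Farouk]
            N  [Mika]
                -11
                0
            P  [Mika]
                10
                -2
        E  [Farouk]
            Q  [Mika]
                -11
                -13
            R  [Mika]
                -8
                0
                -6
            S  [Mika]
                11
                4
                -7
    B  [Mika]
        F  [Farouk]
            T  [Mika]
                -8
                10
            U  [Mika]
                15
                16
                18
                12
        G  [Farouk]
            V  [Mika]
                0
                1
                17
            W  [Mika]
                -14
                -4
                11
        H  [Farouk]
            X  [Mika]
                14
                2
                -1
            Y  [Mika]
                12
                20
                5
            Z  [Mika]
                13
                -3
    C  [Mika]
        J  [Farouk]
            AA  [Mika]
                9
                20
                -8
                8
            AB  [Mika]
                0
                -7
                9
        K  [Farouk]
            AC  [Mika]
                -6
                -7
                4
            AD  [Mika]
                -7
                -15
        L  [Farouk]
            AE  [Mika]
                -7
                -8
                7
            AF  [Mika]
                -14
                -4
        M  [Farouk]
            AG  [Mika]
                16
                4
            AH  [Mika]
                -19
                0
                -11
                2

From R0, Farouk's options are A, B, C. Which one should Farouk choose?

A

N (Mika): max(-11, 0) = 0
P (Mika): max(10, -2) = 10
D (Farouk): min(0, 10) = 0
Q (Mika): max(-11, -13) = -11
R (Mika): max(-8, 0, -6) = 0
S (Mika): max(11, 4, -7) = 11
E (Farouk): min(-11, 0, 11) = -11
A (Mika): max(0, -11) = 0
T (Mika): max(-8, 10) = 10
U (Mika): max(15, 16, 18, 12) = 18
F (Farouk): min(10, 18) = 10
V (Mika): max(0, 1, 17) = 17
W (Mika): max(-14, -4, 11) = 11
G (Farouk): min(17, 11) = 11
X (Mika): max(14, 2, -1) = 14
Y (Mika): max(12, 20, 5) = 20
Z (Mika): max(13, -3) = 13
H (Farouk): min(14, 20, 13) = 13
B (Mika): max(10, 11, 13) = 13
AA (Mika): max(9, 20, -8, 8) = 20
AB (Mika): max(0, -7, 9) = 9
J (Farouk): min(20, 9) = 9
AC (Mika): max(-6, -7, 4) = 4
AD (Mika): max(-7, -15) = -7
K (Farouk): min(4, -7) = -7
AE (Mika): max(-7, -8, 7) = 7
AF (Mika): max(-14, -4) = -4
L (Farouk): min(7, -4) = -4
AG (Mika): max(16, 4) = 16
AH (Mika): max(-19, 0, -11, 2) = 2
M (Farouk): min(16, 2) = 2
C (Mika): max(9, -7, -4, 2) = 9
R0 (Farouk): min(0, 13, 9) = 0
Farouk at R0 wants the lowest of {A=0, B=13, C=9}, so chooses A.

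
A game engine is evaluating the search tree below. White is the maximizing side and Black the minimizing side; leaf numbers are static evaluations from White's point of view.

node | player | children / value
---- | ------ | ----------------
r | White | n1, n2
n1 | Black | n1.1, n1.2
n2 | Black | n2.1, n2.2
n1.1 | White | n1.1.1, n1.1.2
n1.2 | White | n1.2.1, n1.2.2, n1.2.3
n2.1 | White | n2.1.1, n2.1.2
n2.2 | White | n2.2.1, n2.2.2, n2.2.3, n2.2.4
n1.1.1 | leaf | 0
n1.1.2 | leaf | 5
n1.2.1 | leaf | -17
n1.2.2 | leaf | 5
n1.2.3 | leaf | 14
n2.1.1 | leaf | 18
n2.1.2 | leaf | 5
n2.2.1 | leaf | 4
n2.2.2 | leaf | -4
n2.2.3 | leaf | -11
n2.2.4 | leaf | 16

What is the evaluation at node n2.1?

n2.1 (White): max(18, 5) = 18

18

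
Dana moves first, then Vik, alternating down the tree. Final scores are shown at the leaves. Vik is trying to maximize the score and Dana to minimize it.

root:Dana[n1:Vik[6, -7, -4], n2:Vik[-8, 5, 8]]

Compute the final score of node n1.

6

n1 (Vik): max(6, -7, -4) = 6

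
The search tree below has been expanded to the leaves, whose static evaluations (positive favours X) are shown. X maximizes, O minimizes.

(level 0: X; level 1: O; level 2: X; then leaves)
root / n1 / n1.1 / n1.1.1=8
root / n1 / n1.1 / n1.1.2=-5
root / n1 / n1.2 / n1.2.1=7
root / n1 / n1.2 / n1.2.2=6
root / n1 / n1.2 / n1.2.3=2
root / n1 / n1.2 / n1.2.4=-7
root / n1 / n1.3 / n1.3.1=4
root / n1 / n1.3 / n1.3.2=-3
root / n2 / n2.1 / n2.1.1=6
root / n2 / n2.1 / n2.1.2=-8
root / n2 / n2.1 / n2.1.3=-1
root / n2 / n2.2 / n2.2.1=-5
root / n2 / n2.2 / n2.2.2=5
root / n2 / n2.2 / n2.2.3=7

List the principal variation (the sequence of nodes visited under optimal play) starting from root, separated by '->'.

n1.1 (X): max(8, -5) = 8
n1.2 (X): max(7, 6, 2, -7) = 7
n1.3 (X): max(4, -3) = 4
n1 (O): min(8, 7, 4) = 4
n2.1 (X): max(6, -8, -1) = 6
n2.2 (X): max(-5, 5, 7) = 7
n2 (O): min(6, 7) = 6
root (X): max(4, 6) = 6
At root, X picks n2 (highest: 6).
At n2, O picks n2.1 (lowest: 6).
At n2.1, X picks n2.1.1 (highest: 6).
Terminal value 6.

root -> n2 -> n2.1 -> n2.1.1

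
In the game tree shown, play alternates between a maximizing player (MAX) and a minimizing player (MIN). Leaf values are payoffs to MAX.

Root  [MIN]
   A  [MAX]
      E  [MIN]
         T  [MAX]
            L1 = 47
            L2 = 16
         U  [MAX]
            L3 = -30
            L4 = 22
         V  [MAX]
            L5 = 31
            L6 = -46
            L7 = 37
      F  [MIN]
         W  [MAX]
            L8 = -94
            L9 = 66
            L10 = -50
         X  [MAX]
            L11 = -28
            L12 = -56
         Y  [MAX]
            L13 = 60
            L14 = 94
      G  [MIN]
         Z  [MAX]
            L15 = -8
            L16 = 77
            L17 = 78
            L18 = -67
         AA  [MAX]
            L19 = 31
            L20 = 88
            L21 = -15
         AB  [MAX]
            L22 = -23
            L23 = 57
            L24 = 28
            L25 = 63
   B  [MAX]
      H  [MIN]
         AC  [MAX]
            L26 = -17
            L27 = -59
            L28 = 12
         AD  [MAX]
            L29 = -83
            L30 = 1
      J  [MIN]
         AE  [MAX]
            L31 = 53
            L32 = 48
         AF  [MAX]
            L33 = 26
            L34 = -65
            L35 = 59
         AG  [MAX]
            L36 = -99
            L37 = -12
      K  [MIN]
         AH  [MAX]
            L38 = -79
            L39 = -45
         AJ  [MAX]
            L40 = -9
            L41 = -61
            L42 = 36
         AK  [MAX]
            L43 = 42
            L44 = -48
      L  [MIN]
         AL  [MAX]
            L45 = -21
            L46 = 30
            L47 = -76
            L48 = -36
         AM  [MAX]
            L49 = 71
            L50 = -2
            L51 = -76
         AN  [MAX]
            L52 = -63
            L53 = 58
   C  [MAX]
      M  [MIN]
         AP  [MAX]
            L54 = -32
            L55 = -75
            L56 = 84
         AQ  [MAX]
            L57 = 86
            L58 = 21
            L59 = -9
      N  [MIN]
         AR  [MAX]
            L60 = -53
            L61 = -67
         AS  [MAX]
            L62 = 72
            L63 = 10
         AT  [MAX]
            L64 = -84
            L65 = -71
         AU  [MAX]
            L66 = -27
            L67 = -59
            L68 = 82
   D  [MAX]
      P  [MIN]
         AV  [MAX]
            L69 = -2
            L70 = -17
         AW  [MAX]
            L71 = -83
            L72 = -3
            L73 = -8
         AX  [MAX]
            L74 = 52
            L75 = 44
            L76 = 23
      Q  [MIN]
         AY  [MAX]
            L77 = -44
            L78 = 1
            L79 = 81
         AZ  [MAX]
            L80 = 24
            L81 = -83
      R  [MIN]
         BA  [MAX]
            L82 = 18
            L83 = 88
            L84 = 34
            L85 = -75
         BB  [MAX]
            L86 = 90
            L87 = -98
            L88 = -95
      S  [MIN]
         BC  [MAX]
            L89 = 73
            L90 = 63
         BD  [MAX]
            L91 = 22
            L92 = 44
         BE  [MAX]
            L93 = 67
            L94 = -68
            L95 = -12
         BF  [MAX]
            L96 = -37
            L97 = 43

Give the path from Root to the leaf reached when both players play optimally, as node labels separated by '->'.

Root -> B -> L -> AL -> L46

T (MAX): max(47, 16) = 47
U (MAX): max(-30, 22) = 22
V (MAX): max(31, -46, 37) = 37
E (MIN): min(47, 22, 37) = 22
W (MAX): max(-94, 66, -50) = 66
X (MAX): max(-28, -56) = -28
Y (MAX): max(60, 94) = 94
F (MIN): min(66, -28, 94) = -28
Z (MAX): max(-8, 77, 78, -67) = 78
AA (MAX): max(31, 88, -15) = 88
AB (MAX): max(-23, 57, 28, 63) = 63
G (MIN): min(78, 88, 63) = 63
A (MAX): max(22, -28, 63) = 63
AC (MAX): max(-17, -59, 12) = 12
AD (MAX): max(-83, 1) = 1
H (MIN): min(12, 1) = 1
AE (MAX): max(53, 48) = 53
AF (MAX): max(26, -65, 59) = 59
AG (MAX): max(-99, -12) = -12
J (MIN): min(53, 59, -12) = -12
AH (MAX): max(-79, -45) = -45
AJ (MAX): max(-9, -61, 36) = 36
AK (MAX): max(42, -48) = 42
K (MIN): min(-45, 36, 42) = -45
AL (MAX): max(-21, 30, -76, -36) = 30
AM (MAX): max(71, -2, -76) = 71
AN (MAX): max(-63, 58) = 58
L (MIN): min(30, 71, 58) = 30
B (MAX): max(1, -12, -45, 30) = 30
AP (MAX): max(-32, -75, 84) = 84
AQ (MAX): max(86, 21, -9) = 86
M (MIN): min(84, 86) = 84
AR (MAX): max(-53, -67) = -53
AS (MAX): max(72, 10) = 72
AT (MAX): max(-84, -71) = -71
AU (MAX): max(-27, -59, 82) = 82
N (MIN): min(-53, 72, -71, 82) = -71
C (MAX): max(84, -71) = 84
AV (MAX): max(-2, -17) = -2
AW (MAX): max(-83, -3, -8) = -3
AX (MAX): max(52, 44, 23) = 52
P (MIN): min(-2, -3, 52) = -3
AY (MAX): max(-44, 1, 81) = 81
AZ (MAX): max(24, -83) = 24
Q (MIN): min(81, 24) = 24
BA (MAX): max(18, 88, 34, -75) = 88
BB (MAX): max(90, -98, -95) = 90
R (MIN): min(88, 90) = 88
BC (MAX): max(73, 63) = 73
BD (MAX): max(22, 44) = 44
BE (MAX): max(67, -68, -12) = 67
BF (MAX): max(-37, 43) = 43
S (MIN): min(73, 44, 67, 43) = 43
D (MAX): max(-3, 24, 88, 43) = 88
Root (MIN): min(63, 30, 84, 88) = 30
At Root, MIN picks B (lowest: 30).
At B, MAX picks L (highest: 30).
At L, MIN picks AL (lowest: 30).
At AL, MAX picks L46 (highest: 30).
Terminal value 30.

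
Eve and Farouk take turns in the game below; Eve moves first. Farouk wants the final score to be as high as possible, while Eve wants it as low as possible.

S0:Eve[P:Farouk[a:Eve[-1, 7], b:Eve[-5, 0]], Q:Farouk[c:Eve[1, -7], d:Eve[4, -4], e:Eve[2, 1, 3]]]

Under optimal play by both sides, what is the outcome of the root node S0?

-1

a (Eve): min(-1, 7) = -1
b (Eve): min(-5, 0) = -5
P (Farouk): max(-1, -5) = -1
c (Eve): min(1, -7) = -7
d (Eve): min(4, -4) = -4
e (Eve): min(2, 1, 3) = 1
Q (Farouk): max(-7, -4, 1) = 1
S0 (Eve): min(-1, 1) = -1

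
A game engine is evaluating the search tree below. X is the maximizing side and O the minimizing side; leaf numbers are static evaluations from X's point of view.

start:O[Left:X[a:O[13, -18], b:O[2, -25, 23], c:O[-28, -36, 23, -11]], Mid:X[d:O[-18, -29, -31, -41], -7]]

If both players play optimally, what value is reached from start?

a (O): min(13, -18) = -18
b (O): min(2, -25, 23) = -25
c (O): min(-28, -36, 23, -11) = -36
Left (X): max(-18, -25, -36) = -18
d (O): min(-18, -29, -31, -41) = -41
Mid (X): max(-41, -7) = -7
start (O): min(-18, -7) = -18

-18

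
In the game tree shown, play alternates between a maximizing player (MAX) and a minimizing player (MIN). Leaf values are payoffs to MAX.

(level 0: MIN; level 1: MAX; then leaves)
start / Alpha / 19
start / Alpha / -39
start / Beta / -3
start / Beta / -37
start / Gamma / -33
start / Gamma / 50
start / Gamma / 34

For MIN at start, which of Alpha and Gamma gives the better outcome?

Alpha (MAX): max(19, -39) = 19
Gamma (MAX): max(-33, 50, 34) = 50
MIN prefers the lower value; Alpha=19, Gamma=50. Alpha is better since 19 < 50.

Alpha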